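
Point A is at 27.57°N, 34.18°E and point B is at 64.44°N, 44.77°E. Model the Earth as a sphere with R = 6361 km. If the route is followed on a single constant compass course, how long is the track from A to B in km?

Δψ = ln[tan(π/4+φ₂/2)/tan(π/4+φ₁/2)] = +0.9827;  Δφ = +0.6435 rad,  Δλ = +0.1848 rad
q = Δφ/Δψ = 0.6549
d = R·√(Δφ² + q²Δλ²) = 6361·0.65479 = 4165 km

4165 km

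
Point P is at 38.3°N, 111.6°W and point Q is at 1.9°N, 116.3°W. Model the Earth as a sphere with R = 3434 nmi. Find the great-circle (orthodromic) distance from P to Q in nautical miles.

Haversine: a = sin²(Δφ/2)+cos φ₁ cos φ₂ sin²(Δλ/2) = 0.09887;  σ = 2·atan2(√a,√(1−a))
σ = 36.654° → d = Rσ = 3434·0.63973 = 2197 nmi

2197 nmi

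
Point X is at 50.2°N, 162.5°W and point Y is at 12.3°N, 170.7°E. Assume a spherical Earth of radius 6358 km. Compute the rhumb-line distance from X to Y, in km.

4872 km

Δψ = ln[tan(π/4+φ₂/2)/tan(π/4+φ₁/2)] = -0.7998;  Δφ = -0.6615 rad,  Δλ = -0.4677 rad
q = Δφ/Δψ = 0.8271
d = R·√(Δφ² + q²Δλ²) = 6358·0.76630 = 4872 km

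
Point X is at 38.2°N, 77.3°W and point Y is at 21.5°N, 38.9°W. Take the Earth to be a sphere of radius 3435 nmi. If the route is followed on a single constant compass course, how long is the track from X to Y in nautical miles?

Rhumb course C = atan2(Δλ, Δψ) with Δψ = ln[tan(π/4+φ₂/2)/tan(π/4+φ₁/2)] = -0.3380, Δλ = +0.6702 → C = 116.77°
d = R·|Δφ| / |cos C| = 3435·0.29147 / 0.45035 = 2223 nmi

2223 nmi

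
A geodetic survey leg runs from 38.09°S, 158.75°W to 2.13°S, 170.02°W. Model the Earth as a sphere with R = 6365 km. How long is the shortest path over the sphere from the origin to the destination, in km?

cos σ = sin φ₁ sin φ₂ + cos φ₁ cos φ₂ cos Δλ
      = sin(-38.09°)sin(-2.13°) + cos(-38.09°)cos(-2.13°)cos(-11.27°) = 0.7943
σ = 37.414° → d = Rσ = 6365·0.65301 = 4156 km

4156 km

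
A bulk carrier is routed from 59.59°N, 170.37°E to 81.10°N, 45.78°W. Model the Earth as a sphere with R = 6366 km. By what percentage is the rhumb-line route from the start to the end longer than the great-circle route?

Great circle: σ = 0.6619 rad → d_gc = Rσ = 4213.9 km
Rhumb: Δφ = +0.3754, Δλ = +2.5107, Δψ = +1.2506, q = Δφ/Δψ = 0.3002 → d_rh = R√(Δφ²+q²Δλ²) = 5360.3 km
Excess = (5360.3 − 4213.9) / 4213.9 = 1146.4 / 4213.9 = 27.21% ≈ 27.2%

27.2%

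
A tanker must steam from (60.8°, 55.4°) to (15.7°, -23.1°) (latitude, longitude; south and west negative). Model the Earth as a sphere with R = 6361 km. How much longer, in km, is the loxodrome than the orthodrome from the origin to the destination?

292 km

Great circle: cos σ = sin φ₁ sin φ₂ + cos φ₁ cos φ₂ cos Δλ,  σ = 1.2347 rad → d_gc = 7853.6 km
Rhumb line: Δψ = -1.0677, q = Δφ/Δψ = 0.7372, d_rh = R√(Δφ²+q²Δλ²) = 8145.6 km
Excess = 8145.6 − 7853.6 = 292.0 ≈ 292 km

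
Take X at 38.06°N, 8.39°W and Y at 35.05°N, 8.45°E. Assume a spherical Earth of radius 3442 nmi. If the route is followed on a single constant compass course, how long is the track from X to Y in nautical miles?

Rhumb course C = atan2(Δλ, Δψ) with Δψ = ln[tan(π/4+φ₂/2)/tan(π/4+φ₁/2)] = -0.0654, Δλ = +0.2939 → C = 102.55°
d = R·|Δφ| / |cos C| = 3442·0.05253 / 0.21725 = 832 nmi

832 nmi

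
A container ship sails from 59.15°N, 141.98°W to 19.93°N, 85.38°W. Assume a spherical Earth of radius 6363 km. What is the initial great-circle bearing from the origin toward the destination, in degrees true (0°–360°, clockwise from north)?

109.0°

N = sin Δλ·cos φ₂ = +0.7848;  D = cos φ₁ sin φ₂ − sin φ₁ cos φ₂ cos Δλ = -0.2695
initial course = atan2(N, D) = 108.95°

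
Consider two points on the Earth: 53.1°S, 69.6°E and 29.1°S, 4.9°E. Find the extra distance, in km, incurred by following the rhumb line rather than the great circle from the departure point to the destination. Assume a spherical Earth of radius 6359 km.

Great circle: cos σ = sin φ₁ sin φ₂ + cos φ₁ cos φ₂ cos Δλ,  σ = 0.9108 rad → d_gc = 5791.7 km
Rhumb line: Δψ = +0.5665, q = Δφ/Δψ = 0.7394, d_rh = R√(Δφ²+q²Δλ²) = 5940.4 km
Excess = 5940.4 − 5791.7 = 148.7 ≈ 149 km

149 km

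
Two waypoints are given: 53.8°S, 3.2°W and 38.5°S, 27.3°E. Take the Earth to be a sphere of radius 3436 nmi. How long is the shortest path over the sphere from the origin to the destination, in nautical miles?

1545 nmi

Haversine: a = sin²(Δφ/2)+cos φ₁ cos φ₂ sin²(Δλ/2) = 0.04970;  σ = 2·atan2(√a,√(1−a))
σ = 25.763° → d = Rσ = 3436·0.44965 = 1545 nmi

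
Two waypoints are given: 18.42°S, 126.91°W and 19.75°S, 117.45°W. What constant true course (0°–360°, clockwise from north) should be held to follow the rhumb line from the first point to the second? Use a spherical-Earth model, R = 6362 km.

98.5°

Δψ = ln[tan(π/4+φ₂/2)/tan(π/4+φ₁/2)] = -0.0246
Δλ = +0.1651 rad (taken the short way round)
course = atan2(Δλ, Δψ) = 98.46°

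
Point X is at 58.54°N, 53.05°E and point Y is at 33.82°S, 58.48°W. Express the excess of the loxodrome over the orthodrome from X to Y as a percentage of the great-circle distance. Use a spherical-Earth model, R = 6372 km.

Great circle: σ = 2.2574 rad → d_gc = Rσ = 14384.0 km
Rhumb: Δφ = -1.6120, Δλ = -1.9466, Δψ = -1.8950, q = Δφ/Δψ = 0.8507 → d_rh = R√(Δφ²+q²Δλ²) = 14725.3 km
Excess = (14725.3 − 14384.0) / 14384.0 = 341.3 / 14384.0 = 2.37% ≈ 2.4%

2.4%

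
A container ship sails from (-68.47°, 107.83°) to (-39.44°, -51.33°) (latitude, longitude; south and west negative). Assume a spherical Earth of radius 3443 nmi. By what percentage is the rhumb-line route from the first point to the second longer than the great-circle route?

31.4%

Great circle: σ = 1.2387 rad → d_gc = Rσ = 4264.7 nmi
Rhumb: Δφ = +0.5067, Δλ = -2.7779, Δψ = +0.9099, q = Δφ/Δψ = 0.5569 → d_rh = R√(Δφ²+q²Δλ²) = 5604.4 nmi
Excess = (5604.4 − 4264.7) / 4264.7 = 1339.7 / 4264.7 = 31.41% ≈ 31.4%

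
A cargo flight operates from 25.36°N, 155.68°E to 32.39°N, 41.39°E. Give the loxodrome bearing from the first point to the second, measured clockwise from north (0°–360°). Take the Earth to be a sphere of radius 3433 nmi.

Meridional parts: M(φ₁)=+0.4578, M(φ₂)=+0.5981 → ΔM = +0.1403;  Δλ = -1.9947 rad
tan C = Δλ / ΔM = -14.2219 → C = 274.02°

274.0°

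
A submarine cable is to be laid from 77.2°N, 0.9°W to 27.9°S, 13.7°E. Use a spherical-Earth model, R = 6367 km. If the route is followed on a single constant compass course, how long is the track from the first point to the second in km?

11731 km

Δψ = ln[tan(π/4+φ₂/2)/tan(π/4+φ₁/2)] = -2.6952;  Δφ = -1.8343 rad,  Δλ = +0.2548 rad
q = Δφ/Δψ = 0.6806
d = R·√(Δφ² + q²Δλ²) = 6367·1.84252 = 11731 km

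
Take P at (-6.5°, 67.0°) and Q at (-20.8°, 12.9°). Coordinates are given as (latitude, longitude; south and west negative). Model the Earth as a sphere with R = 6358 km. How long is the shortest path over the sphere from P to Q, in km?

Haversine: a = sin²(Δφ/2)+cos φ₁ cos φ₂ sin²(Δλ/2) = 0.20758;  σ = 2·atan2(√a,√(1−a))
σ = 54.209° → d = Rσ = 6358·0.94612 = 6015 km

6015 km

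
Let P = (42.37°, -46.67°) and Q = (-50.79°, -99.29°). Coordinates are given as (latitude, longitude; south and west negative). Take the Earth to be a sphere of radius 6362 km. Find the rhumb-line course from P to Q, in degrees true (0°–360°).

206.4°

Δψ = ln[tan(π/4+φ₂/2)/tan(π/4+φ₁/2)] = -1.8502
Δλ = -0.9184 rad (taken the short way round)
course = atan2(Δλ, Δψ) = 206.40°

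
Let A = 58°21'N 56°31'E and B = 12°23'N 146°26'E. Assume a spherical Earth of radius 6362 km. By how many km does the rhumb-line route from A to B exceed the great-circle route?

401 km

Great circle: cos σ = sin φ₁ sin φ₂ + cos φ₁ cos φ₂ cos Δλ,  σ = 1.3865 rad → d_gc = 8820.6 km
Rhumb line: Δψ = -1.0429, q = Δφ/Δψ = 0.7693, d_rh = R√(Δφ²+q²Δλ²) = 9221.7 km
Excess = 9221.7 − 8820.6 = 401.1 ≈ 401 km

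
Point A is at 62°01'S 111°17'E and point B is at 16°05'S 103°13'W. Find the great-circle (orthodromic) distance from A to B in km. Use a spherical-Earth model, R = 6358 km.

cos σ = sin φ₁ sin φ₂ + cos φ₁ cos φ₂ cos Δλ
      = sin(-62.02°)sin(-16.08°) + cos(-62.02°)cos(-16.08°)cos(145.50°) = -0.1269
σ = 97.291° → d = Rσ = 6358·1.69805 = 10796 km

10796 km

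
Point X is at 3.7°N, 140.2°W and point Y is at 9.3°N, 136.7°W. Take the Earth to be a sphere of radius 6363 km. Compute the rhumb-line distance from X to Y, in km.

732 km

Δψ = ln[tan(π/4+φ₂/2)/tan(π/4+φ₁/2)] = +0.0984;  Δφ = +0.0977 rad,  Δλ = +0.0611 rad
q = Δφ/Δψ = 0.9932
d = R·√(Δφ² + q²Δλ²) = 6363·0.11504 = 732 km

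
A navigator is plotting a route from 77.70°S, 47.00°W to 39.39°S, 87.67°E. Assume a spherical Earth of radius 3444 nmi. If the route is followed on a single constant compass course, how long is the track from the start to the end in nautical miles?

Δψ = ln[tan(π/4+φ₂/2)/tan(π/4+φ₁/2)] = +1.4789;  Δφ = +0.6686 rad,  Δλ = +2.3504 rad
q = Δφ/Δψ = 0.4521
d = R·√(Δφ² + q²Δλ²) = 3444·1.25556 = 4324 nmi

4324 nmi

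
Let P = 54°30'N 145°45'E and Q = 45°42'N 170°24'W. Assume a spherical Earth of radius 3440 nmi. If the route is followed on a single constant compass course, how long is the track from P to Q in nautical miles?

Rhumb course C = atan2(Δλ, Δψ) with Δψ = ln[tan(π/4+φ₂/2)/tan(π/4+φ₁/2)] = -0.2404, Δλ = +0.7653 → C = 107.44°
d = R·|Δφ| / |cos C| = 3440·0.15359 / 0.29963 = 1763 nmi

1763 nmi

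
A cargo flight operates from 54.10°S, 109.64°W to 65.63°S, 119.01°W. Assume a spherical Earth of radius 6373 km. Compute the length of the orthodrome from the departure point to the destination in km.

cos σ = sin φ₁ sin φ₂ + cos φ₁ cos φ₂ cos Δλ
      = sin(-54.10°)sin(-65.63°) + cos(-54.10°)cos(-65.63°)cos(-9.37°) = 0.9766
σ = 12.421° → d = Rσ = 6373·0.21679 = 1382 km

1382 km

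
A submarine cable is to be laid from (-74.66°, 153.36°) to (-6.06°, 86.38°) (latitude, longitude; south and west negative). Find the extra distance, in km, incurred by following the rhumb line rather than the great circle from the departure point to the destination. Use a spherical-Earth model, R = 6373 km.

Great circle: cos σ = sin φ₁ sin φ₂ + cos φ₁ cos φ₂ cos Δλ,  σ = 1.3647 rad → d_gc = 8697.0 km
Rhumb line: Δψ = +1.8989, q = Δφ/Δψ = 0.6305, d_rh = R√(Δφ²+q²Δλ²) = 8960.3 km
Excess = 8960.3 − 8697.0 = 263.3 ≈ 263 km

263 km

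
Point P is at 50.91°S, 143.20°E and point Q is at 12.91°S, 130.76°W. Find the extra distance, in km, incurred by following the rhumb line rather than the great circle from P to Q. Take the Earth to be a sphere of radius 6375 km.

Great circle: cos σ = sin φ₁ sin φ₂ + cos φ₁ cos φ₂ cos Δλ,  σ = 1.3532 rad → d_gc = 8626.8 km
Rhumb line: Δψ = +0.8084, q = Δφ/Δψ = 0.8204, d_rh = R√(Δφ²+q²Δλ²) = 8920.0 km
Excess = 8920.0 − 8626.8 = 293.2 ≈ 293 km

293 km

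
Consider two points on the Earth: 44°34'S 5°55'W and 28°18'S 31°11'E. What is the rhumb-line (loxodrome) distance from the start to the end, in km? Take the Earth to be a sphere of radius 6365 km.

3756 km

Δψ = ln[tan(π/4+φ₂/2)/tan(π/4+φ₁/2)] = +0.3554;  Δφ = +0.2839 rad,  Δλ = +0.6475 rad
q = Δφ/Δψ = 0.7989
d = R·√(Δφ² + q²Δλ²) = 6365·0.59007 = 3756 km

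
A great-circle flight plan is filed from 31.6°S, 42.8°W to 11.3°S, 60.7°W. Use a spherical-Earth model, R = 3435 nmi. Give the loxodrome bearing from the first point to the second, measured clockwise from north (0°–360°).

320.8°

Meridional parts: M(φ₁)=-0.5818, M(φ₂)=-0.1985 → ΔM = +0.3833;  Δλ = -0.3124 rad
tan C = Δλ / ΔM = -0.8151 → C = 320.82°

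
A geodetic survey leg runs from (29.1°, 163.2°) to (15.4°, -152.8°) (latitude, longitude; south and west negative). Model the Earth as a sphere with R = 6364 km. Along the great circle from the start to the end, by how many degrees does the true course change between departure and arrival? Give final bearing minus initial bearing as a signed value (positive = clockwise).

+17.5°

Initial bearing θ₁ = atan2(sin Δλ cos φ₂, cos φ₁ sin φ₂ − sin φ₁ cos φ₂ cos Δλ) = 98.93°
Final bearing θ₂ = (initial bearing from the destination back to the start) + 180° = 116.45°
Δθ = θ₂ − θ₁ = +17.5°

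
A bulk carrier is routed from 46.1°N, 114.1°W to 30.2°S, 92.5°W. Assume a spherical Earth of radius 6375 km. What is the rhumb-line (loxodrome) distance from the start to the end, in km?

Rhumb course C = atan2(Δλ, Δψ) with Δψ = ln[tan(π/4+φ₂/2)/tan(π/4+φ₁/2)] = -1.4621, Δλ = +0.3770 → C = 165.54°
d = R·|Δφ| / |cos C| = 6375·1.33169 / 0.96833 = 8767 km

8767 km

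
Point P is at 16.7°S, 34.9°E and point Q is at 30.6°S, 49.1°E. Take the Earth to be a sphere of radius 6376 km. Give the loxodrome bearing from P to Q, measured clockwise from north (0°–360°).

137.0°

Meridional parts: M(φ₁)=-0.2957, M(φ₂)=-0.5614 → ΔM = -0.2657;  Δλ = +0.2478 rad
tan C = Δλ / ΔM = -0.9326 → C = 137.00°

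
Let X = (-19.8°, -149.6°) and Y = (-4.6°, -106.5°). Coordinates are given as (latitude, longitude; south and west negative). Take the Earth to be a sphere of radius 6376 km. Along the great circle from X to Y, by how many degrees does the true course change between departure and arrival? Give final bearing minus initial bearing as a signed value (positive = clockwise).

At departure: θ₁ = atan2(sin Δλ cos φ₂, cos φ₁ sin φ₂ − sin φ₁ cos φ₂ cos Δλ) = 75.90°
At arrival: θ₂ = atan2(sin Δλ cos φ₁, −cos φ₂ sin φ₁ + sin φ₂ cos φ₁ cos Δλ) = 66.27°
Δθ = θ₂ − θ₁ = -9.6°

-9.6°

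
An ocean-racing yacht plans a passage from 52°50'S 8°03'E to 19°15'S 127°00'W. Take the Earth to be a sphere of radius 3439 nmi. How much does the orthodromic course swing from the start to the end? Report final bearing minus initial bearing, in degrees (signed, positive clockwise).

+112.1°

At departure: θ₁ = atan2(sin Δλ cos φ₂, cos φ₁ sin φ₂ − sin φ₁ cos φ₂ cos Δλ) = 222.35°
At arrival: θ₂ = atan2(sin Δλ cos φ₁, −cos φ₂ sin φ₁ + sin φ₂ cos φ₁ cos Δλ) = 334.46°
Δθ = θ₂ − θ₁ = +112.1°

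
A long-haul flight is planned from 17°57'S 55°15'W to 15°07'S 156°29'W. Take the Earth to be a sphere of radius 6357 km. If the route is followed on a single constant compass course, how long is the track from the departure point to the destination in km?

Δψ = ln[tan(π/4+φ₂/2)/tan(π/4+φ₁/2)] = +0.0516;  Δφ = +0.0495 rad,  Δλ = -1.7669 rad
q = Δφ/Δψ = 0.9585
d = R·√(Δφ² + q²Δλ²) = 6357·1.69432 = 10771 km

10771 km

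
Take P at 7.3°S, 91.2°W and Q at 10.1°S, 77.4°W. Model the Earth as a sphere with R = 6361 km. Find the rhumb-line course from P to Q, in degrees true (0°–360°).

Δψ = ln[tan(π/4+φ₂/2)/tan(π/4+φ₁/2)] = -0.0494
Δλ = +0.2409 rad (taken the short way round)
course = atan2(Δλ, Δψ) = 101.60°

101.6°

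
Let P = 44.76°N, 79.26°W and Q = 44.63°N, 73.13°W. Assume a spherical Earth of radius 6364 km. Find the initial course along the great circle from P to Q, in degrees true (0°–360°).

89.6°

θ = atan2( sin Δλ·cos φ₂ ,  cos φ₁ sin φ₂ − sin φ₁ cos φ₂ cos Δλ )
  = atan2(+0.0760, +0.0006) = 89.55°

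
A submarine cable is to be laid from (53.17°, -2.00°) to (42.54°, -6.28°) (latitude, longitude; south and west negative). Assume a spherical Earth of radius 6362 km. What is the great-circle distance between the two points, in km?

1222 km

cos σ = sin φ₁ sin φ₂ + cos φ₁ cos φ₂ cos Δλ
      = sin(53.17°)sin(42.54°) + cos(53.17°)cos(42.54°)cos(-4.28°) = 0.9816
σ = 11.006° → d = Rσ = 6362·0.19209 = 1222 km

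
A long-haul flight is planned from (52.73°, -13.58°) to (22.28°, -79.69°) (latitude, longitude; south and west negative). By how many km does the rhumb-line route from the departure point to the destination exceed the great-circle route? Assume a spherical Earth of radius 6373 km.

Great circle: cos σ = sin φ₁ sin φ₂ + cos φ₁ cos φ₂ cos Δλ,  σ = 1.0138 rad → d_gc = 6460.9 km
Rhumb line: Δψ = -0.6880, q = Δφ/Δψ = 0.7725, d_rh = R√(Δφ²+q²Δλ²) = 6613.5 km
Excess = 6613.5 − 6460.9 = 152.6 ≈ 153 km

153 km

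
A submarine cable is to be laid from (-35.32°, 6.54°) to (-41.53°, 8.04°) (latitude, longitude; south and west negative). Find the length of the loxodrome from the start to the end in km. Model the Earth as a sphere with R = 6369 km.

703 km

Δψ = ln[tan(π/4+φ₂/2)/tan(π/4+φ₁/2)] = -0.1385;  Δφ = -0.1084 rad,  Δλ = +0.0262 rad
q = Δφ/Δψ = 0.7826
d = R·√(Δφ² + q²Δλ²) = 6369·0.11030 = 703 km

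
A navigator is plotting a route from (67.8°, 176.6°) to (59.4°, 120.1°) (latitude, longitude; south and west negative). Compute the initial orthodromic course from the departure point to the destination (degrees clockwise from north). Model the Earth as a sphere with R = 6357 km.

θ = atan2( sin Δλ·cos φ₂ ,  cos φ₁ sin φ₂ − sin φ₁ cos φ₂ cos Δλ )
  = atan2(-0.4245, +0.0651) = 278.72°

278.7°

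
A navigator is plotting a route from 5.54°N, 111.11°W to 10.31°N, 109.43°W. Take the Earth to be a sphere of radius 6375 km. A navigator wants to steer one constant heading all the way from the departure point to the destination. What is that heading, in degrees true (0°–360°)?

19.2°

Meridional parts: M(φ₁)=+0.0968, M(φ₂)=+0.1809 → ΔM = +0.0841;  Δλ = +0.0293 rad
tan C = Δλ / ΔM = +0.3487 → C = 19.23°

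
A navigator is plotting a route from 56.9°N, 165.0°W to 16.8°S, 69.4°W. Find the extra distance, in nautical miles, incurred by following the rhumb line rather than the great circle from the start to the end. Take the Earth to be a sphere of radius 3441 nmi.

165 nmi

Great circle: cos σ = sin φ₁ sin φ₂ + cos φ₁ cos φ₂ cos Δλ,  σ = 1.8683 rad → d_gc = 6428.9 nmi
Rhumb line: Δψ = -1.5110, q = Δφ/Δψ = 0.8513, d_rh = R√(Δφ²+q²Δλ²) = 6594.0 nmi
Excess = 6594.0 − 6428.9 = 165.1 ≈ 165 nmi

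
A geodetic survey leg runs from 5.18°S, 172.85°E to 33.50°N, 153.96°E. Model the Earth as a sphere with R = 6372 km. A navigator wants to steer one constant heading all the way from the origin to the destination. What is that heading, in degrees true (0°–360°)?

335.1°

Meridional parts: M(φ₁)=-0.0905, M(φ₂)=+0.6212 → ΔM = +0.7117;  Δλ = -0.3297 rad
tan C = Δλ / ΔM = -0.4633 → C = 335.14°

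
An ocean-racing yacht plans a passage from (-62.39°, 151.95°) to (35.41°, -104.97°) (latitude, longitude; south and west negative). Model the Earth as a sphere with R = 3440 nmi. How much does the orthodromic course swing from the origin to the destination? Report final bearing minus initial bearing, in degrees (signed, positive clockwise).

At departure: θ₁ = atan2(sin Δλ cos φ₂, cos φ₁ sin φ₂ − sin φ₁ cos φ₂ cos Δλ) = 82.46°
At arrival: θ₂ = atan2(sin Δλ cos φ₁, −cos φ₂ sin φ₁ + sin φ₂ cos φ₁ cos Δλ) = 34.31°
Δθ = θ₂ − θ₁ = -48.1°

-48.1°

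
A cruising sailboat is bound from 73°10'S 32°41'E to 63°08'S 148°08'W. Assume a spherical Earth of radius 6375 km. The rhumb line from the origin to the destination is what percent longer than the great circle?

Great circle: σ = 0.7627 rad → d_gc = Rσ = 4862.1 km
Rhumb: Δφ = +0.1751, Δλ = +3.1273, Δψ = +0.4789, q = Δφ/Δψ = 0.3657 → d_rh = R√(Δφ²+q²Δλ²) = 7375.7 km
Excess = (7375.7 − 4862.1) / 4862.1 = 2513.6 / 4862.1 = 51.70% ≈ 51.7%

51.7%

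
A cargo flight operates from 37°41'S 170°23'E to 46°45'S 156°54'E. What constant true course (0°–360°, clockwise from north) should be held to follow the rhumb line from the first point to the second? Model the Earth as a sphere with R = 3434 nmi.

Δψ = ln[tan(π/4+φ₂/2)/tan(π/4+φ₁/2)] = -0.2143
Δλ = -0.2353 rad (taken the short way round)
course = atan2(Δλ, Δψ) = 227.68°

227.7°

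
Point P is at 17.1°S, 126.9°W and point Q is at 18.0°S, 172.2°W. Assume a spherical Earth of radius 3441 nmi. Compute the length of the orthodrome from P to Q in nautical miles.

2588 nmi

cos σ = sin φ₁ sin φ₂ + cos φ₁ cos φ₂ cos Δλ
      = sin(-17.10°)sin(-18.00°) + cos(-17.10°)cos(-18.00°)cos(-45.30°) = 0.7303
σ = 43.092° → d = Rσ = 3441·0.75210 = 2588 nmi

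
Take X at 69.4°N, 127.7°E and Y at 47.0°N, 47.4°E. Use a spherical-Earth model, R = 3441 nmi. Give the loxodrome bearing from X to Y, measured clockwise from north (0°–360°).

Δψ = ln[tan(π/4+φ₂/2)/tan(π/4+φ₁/2)] = -0.7736
Δλ = -1.4015 rad (taken the short way round)
course = atan2(Δλ, Δψ) = 241.10°

241.1°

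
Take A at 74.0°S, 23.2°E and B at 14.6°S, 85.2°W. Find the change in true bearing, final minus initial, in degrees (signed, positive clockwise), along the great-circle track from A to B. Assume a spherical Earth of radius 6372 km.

Initial bearing θ₁ = atan2(sin Δλ cos φ₂, cos φ₁ sin φ₂ − sin φ₁ cos φ₂ cos Δλ) = 248.42°
Final bearing θ₂ = (initial bearing from the destination back to the start) + 180° = 344.64°
Δθ = θ₂ − θ₁ = +96.2°

+96.2°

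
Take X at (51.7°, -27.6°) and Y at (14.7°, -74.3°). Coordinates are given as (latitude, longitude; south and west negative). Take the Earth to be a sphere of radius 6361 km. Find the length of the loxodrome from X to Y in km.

Δψ = ln[tan(π/4+φ₂/2)/tan(π/4+φ₁/2)] = -0.7983;  Δφ = -0.6458 rad,  Δλ = -0.8151 rad
q = Δφ/Δψ = 0.8090
d = R·√(Δφ² + q²Δλ²) = 6361·0.92292 = 5871 km

5871 km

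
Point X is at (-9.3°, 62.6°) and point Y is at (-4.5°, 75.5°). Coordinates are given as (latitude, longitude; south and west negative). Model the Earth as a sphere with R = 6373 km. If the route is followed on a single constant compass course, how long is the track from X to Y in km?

Rhumb course C = atan2(Δλ, Δψ) with Δψ = ln[tan(π/4+φ₂/2)/tan(π/4+φ₁/2)] = +0.0844, Δλ = +0.2251 → C = 69.45°
d = R·|Δφ| / |cos C| = 6373·0.08378 / 0.35106 = 1521 km

1521 km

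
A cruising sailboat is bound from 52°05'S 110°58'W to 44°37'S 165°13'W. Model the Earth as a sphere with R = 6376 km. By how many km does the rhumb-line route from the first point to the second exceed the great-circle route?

88 km

Great circle: cos σ = sin φ₁ sin φ₂ + cos φ₁ cos φ₂ cos Δλ,  σ = 0.6272 rad → d_gc = 3999.2 km
Rhumb line: Δψ = +0.1966, q = Δφ/Δψ = 0.6629, d_rh = R√(Δφ²+q²Δλ²) = 4087.4 km
Excess = 4087.4 − 3999.2 = 88.2 ≈ 88 km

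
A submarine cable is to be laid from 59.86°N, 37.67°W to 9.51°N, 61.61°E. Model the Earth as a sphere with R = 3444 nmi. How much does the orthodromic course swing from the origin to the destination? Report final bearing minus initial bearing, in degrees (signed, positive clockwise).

Initial bearing θ₁ = atan2(sin Δλ cos φ₂, cos φ₁ sin φ₂ − sin φ₁ cos φ₂ cos Δλ) = 77.24°
Final bearing θ₂ = (initial bearing from the destination back to the start) + 180° = 150.23°
Δθ = θ₂ − θ₁ = +73.0°

+73.0°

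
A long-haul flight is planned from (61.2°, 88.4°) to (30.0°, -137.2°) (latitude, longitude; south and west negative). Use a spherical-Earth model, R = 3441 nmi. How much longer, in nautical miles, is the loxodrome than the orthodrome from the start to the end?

839 nmi

Great circle: cos σ = sin φ₁ sin φ₂ + cos φ₁ cos φ₂ cos Δλ,  σ = 1.4240 rad → d_gc = 4900.1 nmi
Rhumb line: Δψ = -0.8103, q = Δφ/Δψ = 0.6720, d_rh = R√(Δφ²+q²Δλ²) = 5738.7 nmi
Excess = 5738.7 − 4900.1 = 838.6 ≈ 839 nmi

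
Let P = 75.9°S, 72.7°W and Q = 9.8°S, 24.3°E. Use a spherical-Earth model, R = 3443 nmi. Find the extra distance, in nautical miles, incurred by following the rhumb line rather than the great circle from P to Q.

Great circle: cos σ = sin φ₁ sin φ₂ + cos φ₁ cos φ₂ cos Δλ,  σ = 1.4345 rad → d_gc = 4939.2 nmi
Rhumb line: Δψ = +1.9183, q = Δφ/Δψ = 0.6014, d_rh = R√(Δφ²+q²Δλ²) = 5297.8 nmi
Excess = 5297.8 − 4939.2 = 358.6 ≈ 359 nmi

359 nmi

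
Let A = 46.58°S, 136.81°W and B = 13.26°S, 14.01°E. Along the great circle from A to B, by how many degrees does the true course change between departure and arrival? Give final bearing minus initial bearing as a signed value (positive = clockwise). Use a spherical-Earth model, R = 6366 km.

-126.9°

At departure: θ₁ = atan2(sin Δλ cos φ₂, cos φ₁ sin φ₂ − sin φ₁ cos φ₂ cos Δλ) = 148.52°
At arrival: θ₂ = atan2(sin Δλ cos φ₁, −cos φ₂ sin φ₁ + sin φ₂ cos φ₁ cos Δλ) = 21.64°
Δθ = θ₂ − θ₁ = -126.9°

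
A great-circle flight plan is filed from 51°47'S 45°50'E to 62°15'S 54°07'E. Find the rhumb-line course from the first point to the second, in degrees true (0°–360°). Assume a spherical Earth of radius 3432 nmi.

156.9°

Δψ = ln[tan(π/4+φ₂/2)/tan(π/4+φ₁/2)] = -0.3383
Δλ = +0.1446 rad (taken the short way round)
course = atan2(Δλ, Δψ) = 156.86°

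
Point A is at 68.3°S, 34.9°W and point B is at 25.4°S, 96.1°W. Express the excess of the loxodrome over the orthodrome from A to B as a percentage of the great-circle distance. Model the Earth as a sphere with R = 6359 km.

2.8%

Great circle: σ = 0.9771 rad → d_gc = Rσ = 6213.2 km
Rhumb: Δφ = +0.7487, Δλ = -1.0681, Δψ = +1.1934, q = Δφ/Δψ = 0.6274 → d_rh = R√(Δφ²+q²Δλ²) = 6389.8 km
Excess = (6389.8 − 6213.2) / 6213.2 = 176.6 / 6213.2 = 2.84% ≈ 2.8%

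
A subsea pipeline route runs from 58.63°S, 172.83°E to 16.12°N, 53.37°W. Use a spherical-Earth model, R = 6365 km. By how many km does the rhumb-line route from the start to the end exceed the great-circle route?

Great circle: cos σ = sin φ₁ sin φ₂ + cos φ₁ cos φ₂ cos Δλ,  σ = 2.1935 rad → d_gc = 13961.38 km
Rhumb line: Δψ = +1.5552, q = Δφ/Δψ = 0.8389, d_rh = R√(Δφ²+q²Δλ²) = 14980.93 km
Excess = 14980.93 − 13961.38 = 1019.55 ≈ 1020 km

1020 km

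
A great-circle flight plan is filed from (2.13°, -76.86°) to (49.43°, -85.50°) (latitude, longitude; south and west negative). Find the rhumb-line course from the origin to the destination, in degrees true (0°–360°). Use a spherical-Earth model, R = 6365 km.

Meridional parts: M(φ₁)=+0.0372, M(φ₂)=+0.9953 → ΔM = +0.9581;  Δλ = -0.1508 rad
tan C = Δλ / ΔM = -0.1574 → C = 351.06°

351.1°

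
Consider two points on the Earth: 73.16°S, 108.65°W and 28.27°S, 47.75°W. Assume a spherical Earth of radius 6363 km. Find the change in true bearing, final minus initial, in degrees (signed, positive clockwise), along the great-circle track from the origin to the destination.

At departure: θ₁ = atan2(sin Δλ cos φ₂, cos φ₁ sin φ₂ − sin φ₁ cos φ₂ cos Δλ) = 70.48°
At arrival: θ₂ = atan2(sin Δλ cos φ₁, −cos φ₂ sin φ₁ + sin φ₂ cos φ₁ cos Δλ) = 18.06°
Δθ = θ₂ − θ₁ = -52.4°

-52.4°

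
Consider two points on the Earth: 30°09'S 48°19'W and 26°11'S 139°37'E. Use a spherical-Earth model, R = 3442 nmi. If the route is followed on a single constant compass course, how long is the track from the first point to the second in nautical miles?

Δψ = ln[tan(π/4+φ₂/2)/tan(π/4+φ₁/2)] = +0.0786;  Δφ = +0.0692 rad,  Δλ = -3.0031 rad
q = Δφ/Δψ = 0.8813
d = R·√(Δφ² + q²Δλ²) = 3442·2.64757 = 9113 nmi

9113 nmi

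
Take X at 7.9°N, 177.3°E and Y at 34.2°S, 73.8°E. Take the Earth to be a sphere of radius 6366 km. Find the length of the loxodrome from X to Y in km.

Rhumb course C = atan2(Δλ, Δψ) with Δψ = ln[tan(π/4+φ₂/2)/tan(π/4+φ₁/2)] = -0.7742, Δλ = -1.8064 → C = 246.80°
d = R·|Δφ| / |cos C| = 6366·0.73478 / 0.39393 = 11874 km

11874 km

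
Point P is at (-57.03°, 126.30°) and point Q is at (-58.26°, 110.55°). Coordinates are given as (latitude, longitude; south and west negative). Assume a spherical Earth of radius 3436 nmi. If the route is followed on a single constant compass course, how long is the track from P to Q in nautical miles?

Δψ = ln[tan(π/4+φ₂/2)/tan(π/4+φ₁/2)] = -0.0401;  Δφ = -0.0215 rad,  Δλ = -0.2749 rad
q = Δφ/Δψ = 0.5351
d = R·√(Δφ² + q²Δλ²) = 3436·0.14865 = 511 nmi

511 nmi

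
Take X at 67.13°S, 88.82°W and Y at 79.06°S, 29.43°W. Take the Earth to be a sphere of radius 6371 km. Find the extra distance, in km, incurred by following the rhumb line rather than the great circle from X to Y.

91 km

Great circle: cos σ = sin φ₁ sin φ₂ + cos φ₁ cos φ₂ cos Δλ,  σ = 0.3417 rad → d_gc = 2176.7 km
Rhumb line: Δψ = -0.7478, q = Δφ/Δψ = 0.2785, d_rh = R√(Δφ²+q²Δλ²) = 2267.4 km
Excess = 2267.4 − 2176.7 = 90.7 ≈ 91 km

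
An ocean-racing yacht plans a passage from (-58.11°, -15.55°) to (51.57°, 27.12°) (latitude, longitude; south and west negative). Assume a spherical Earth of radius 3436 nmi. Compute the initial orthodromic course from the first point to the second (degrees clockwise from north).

θ = atan2( sin Δλ·cos φ₂ ,  cos φ₁ sin φ₂ − sin φ₁ cos φ₂ cos Δλ )
  = atan2(+0.4213, +0.8019) = 27.72°

27.7°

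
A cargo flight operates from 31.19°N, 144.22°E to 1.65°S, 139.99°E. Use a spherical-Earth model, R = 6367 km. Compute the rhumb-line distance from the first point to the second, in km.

3677 km

Δψ = ln[tan(π/4+φ₂/2)/tan(π/4+φ₁/2)] = -0.6022;  Δφ = -0.5732 rad,  Δλ = -0.0738 rad
q = Δφ/Δψ = 0.9517
d = R·√(Δφ² + q²Δλ²) = 6367·0.57746 = 3677 km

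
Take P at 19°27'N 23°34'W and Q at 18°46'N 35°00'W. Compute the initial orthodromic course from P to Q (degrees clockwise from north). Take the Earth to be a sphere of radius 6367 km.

268.3°

N = sin Δλ·cos φ₂ = -0.1877;  D = cos φ₁ sin φ₂ − sin φ₁ cos φ₂ cos Δλ = -0.0057
initial course = atan2(N, D) = 268.27°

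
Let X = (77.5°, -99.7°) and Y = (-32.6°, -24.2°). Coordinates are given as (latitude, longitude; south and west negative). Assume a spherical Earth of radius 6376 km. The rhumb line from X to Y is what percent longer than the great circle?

2.4%

Great circle: σ = 2.0718 rad → d_gc = Rσ = 13210.1 km
Rhumb: Δφ = -1.9216, Δλ = +1.3177, Δψ = -2.8141, q = Δφ/Δψ = 0.6829 → d_rh = R√(Δφ²+q²Δλ²) = 13528.9 km
Excess = (13528.9 − 13210.1) / 13210.1 = 318.8 / 13210.1 = 2.41% ≈ 2.4%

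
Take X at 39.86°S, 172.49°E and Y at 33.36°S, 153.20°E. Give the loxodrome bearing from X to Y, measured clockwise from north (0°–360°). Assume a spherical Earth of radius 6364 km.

292.8°

Δψ = ln[tan(π/4+φ₂/2)/tan(π/4+φ₁/2)] = +0.1415
Δλ = -0.3367 rad (taken the short way round)
course = atan2(Δλ, Δψ) = 292.79°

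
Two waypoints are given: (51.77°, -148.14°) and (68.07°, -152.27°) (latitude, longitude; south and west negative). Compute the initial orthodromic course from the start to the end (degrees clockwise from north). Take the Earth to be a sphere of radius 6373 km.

354.5°

N = sin Δλ·cos φ₂ = -0.0269;  D = cos φ₁ sin φ₂ − sin φ₁ cos φ₂ cos Δλ = +0.2814
initial course = atan2(N, D) = 354.54°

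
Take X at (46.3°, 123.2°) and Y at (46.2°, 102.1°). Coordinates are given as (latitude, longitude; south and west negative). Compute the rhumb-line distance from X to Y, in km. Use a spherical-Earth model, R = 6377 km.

Δψ = ln[tan(π/4+φ₂/2)/tan(π/4+φ₁/2)] = -0.0025;  Δφ = -0.0017 rad,  Δλ = -0.3683 rad
q = Δφ/Δψ = 0.6915
d = R·√(Δφ² + q²Δλ²) = 6377·0.25467 = 1624 km

1624 km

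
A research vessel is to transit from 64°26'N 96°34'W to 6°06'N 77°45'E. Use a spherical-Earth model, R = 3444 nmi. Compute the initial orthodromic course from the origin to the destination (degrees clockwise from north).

θ = atan2( sin Δλ·cos φ₂ ,  cos φ₁ sin φ₂ − sin φ₁ cos φ₂ cos Δλ )
  = atan2(+0.0985, +0.9384) = 5.99°

6.0°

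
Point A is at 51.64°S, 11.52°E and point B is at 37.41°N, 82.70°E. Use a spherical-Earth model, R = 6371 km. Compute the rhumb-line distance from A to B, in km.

Rhumb course C = atan2(Δλ, Δψ) with Δψ = ln[tan(π/4+φ₂/2)/tan(π/4+φ₁/2)] = +1.7610, Δλ = +1.2423 → C = 35.20°
d = R·|Δφ| / |cos C| = 6371·1.55422 / 0.81712 = 12118 km

12118 km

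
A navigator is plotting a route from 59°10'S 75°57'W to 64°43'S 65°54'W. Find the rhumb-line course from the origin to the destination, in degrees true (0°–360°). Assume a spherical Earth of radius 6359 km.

Δψ = ln[tan(π/4+φ₂/2)/tan(π/4+φ₁/2)] = -0.2066
Δλ = +0.1754 rad (taken the short way round)
course = atan2(Δλ, Δψ) = 139.67°

139.7°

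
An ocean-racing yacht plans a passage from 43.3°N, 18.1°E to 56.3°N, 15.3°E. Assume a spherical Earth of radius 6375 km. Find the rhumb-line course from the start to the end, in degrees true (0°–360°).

352.1°

Meridional parts: M(φ₁)=+0.8400, M(φ₂)=+1.1945 → ΔM = +0.3544;  Δλ = -0.0489 rad
tan C = Δλ / ΔM = -0.1379 → C = 352.15°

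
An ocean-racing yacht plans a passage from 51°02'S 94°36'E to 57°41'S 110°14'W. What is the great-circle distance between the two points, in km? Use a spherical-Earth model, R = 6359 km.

cos σ = sin φ₁ sin φ₂ + cos φ₁ cos φ₂ cos Δλ
      = sin(-51.03°)sin(-57.68°) + cos(-51.03°)cos(-57.68°)cos(155.17°) = 0.3520
σ = 69.392° → d = Rσ = 6359·1.21112 = 7701 km

7701 km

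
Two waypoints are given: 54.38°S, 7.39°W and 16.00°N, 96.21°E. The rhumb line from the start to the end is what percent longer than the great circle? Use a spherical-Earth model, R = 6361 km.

Great circle: σ = 1.9345 rad → d_gc = Rσ = 12305.2 km
Rhumb: Δφ = +1.2284, Δλ = +1.8082, Δψ = +1.4185, q = Δφ/Δψ = 0.8660 → d_rh = R√(Δφ²+q²Δλ²) = 12659.3 km
Excess = (12659.3 − 12305.2) / 12305.2 = 354.1 / 12305.2 = 2.88% ≈ 2.9%

2.9%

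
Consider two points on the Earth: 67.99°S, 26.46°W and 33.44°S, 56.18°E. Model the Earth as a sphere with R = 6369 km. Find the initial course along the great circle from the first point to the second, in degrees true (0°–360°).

N = sin Δλ·cos φ₂ = +0.8276;  D = cos φ₁ sin φ₂ − sin φ₁ cos φ₂ cos Δλ = -0.1074
initial course = atan2(N, D) = 97.40°

97.4°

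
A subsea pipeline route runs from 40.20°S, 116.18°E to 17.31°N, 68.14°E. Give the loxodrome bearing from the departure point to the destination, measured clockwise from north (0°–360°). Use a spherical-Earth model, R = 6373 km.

Δψ = ln[tan(π/4+φ₂/2)/tan(π/4+φ₁/2)] = +1.0743
Δλ = -0.8385 rad (taken the short way round)
course = atan2(Δλ, Δψ) = 322.03°

322.0°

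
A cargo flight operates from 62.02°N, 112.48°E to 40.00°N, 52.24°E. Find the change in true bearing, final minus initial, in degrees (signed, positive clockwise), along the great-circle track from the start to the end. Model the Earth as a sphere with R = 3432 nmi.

At departure: θ₁ = atan2(sin Δλ cos φ₂, cos φ₁ sin φ₂ − sin φ₁ cos φ₂ cos Δλ) = 267.05°
At arrival: θ₂ = atan2(sin Δλ cos φ₁, −cos φ₂ sin φ₁ + sin φ₂ cos φ₁ cos Δλ) = 217.71°
Δθ = θ₂ − θ₁ = -49.3°

-49.3°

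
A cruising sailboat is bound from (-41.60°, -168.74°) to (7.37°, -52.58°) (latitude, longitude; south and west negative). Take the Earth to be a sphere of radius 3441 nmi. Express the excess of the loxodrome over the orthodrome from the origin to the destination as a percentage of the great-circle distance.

2.8%

Great circle: σ = 1.9956 rad → d_gc = Rσ = 6866.8 nmi
Rhumb: Δφ = +0.8547, Δλ = +2.0274, Δψ = +0.9288, q = Δφ/Δψ = 0.9202 → d_rh = R√(Δφ²+q²Δλ²) = 7061.2 nmi
Excess = (7061.2 − 6866.8) / 6866.8 = 194.4 / 6866.8 = 2.83% ≈ 2.8%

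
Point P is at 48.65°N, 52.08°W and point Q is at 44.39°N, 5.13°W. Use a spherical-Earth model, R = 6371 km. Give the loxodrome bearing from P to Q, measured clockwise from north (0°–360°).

97.5°

Meridional parts: M(φ₁)=+0.9745, M(φ₂)=+0.8664 → ΔM = -0.1081;  Δλ = +0.8194 rad
tan C = Δλ / ΔM = -7.5780 → C = 97.52°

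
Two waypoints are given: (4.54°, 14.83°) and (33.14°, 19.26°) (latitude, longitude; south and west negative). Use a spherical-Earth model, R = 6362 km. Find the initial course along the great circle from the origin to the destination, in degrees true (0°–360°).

θ = atan2( sin Δλ·cos φ₂ ,  cos φ₁ sin φ₂ − sin φ₁ cos φ₂ cos Δλ )
  = atan2(+0.0647, +0.4789) = 7.69°

7.7°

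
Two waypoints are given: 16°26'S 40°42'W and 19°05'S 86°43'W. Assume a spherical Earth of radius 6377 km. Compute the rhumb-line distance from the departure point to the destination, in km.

Δψ = ln[tan(π/4+φ₂/2)/tan(π/4+φ₁/2)] = -0.0486;  Δφ = -0.0463 rad,  Δλ = -0.8031 rad
q = Δφ/Δψ = 0.9522
d = R·√(Δφ² + q²Δλ²) = 6377·0.76619 = 4886 km

4886 km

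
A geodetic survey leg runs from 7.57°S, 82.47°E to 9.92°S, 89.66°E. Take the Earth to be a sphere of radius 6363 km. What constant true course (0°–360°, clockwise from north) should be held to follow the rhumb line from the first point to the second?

Δψ = ln[tan(π/4+φ₂/2)/tan(π/4+φ₁/2)] = -0.0415
Δλ = +0.1255 rad (taken the short way round)
course = atan2(Δλ, Δψ) = 108.30°

108.3°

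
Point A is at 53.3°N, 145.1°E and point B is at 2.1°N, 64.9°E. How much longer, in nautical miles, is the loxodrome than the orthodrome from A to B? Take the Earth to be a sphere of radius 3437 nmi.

119 nmi

Great circle: cos σ = sin φ₁ sin φ₂ + cos φ₁ cos φ₂ cos Δλ,  σ = 1.4394 rad → d_gc = 4947.2 nmi
Rhumb line: Δψ = -1.0669, q = Δφ/Δψ = 0.8376, d_rh = R√(Δφ²+q²Δλ²) = 5066.6 nmi
Excess = 5066.6 − 4947.2 = 119.4 ≈ 119 nmi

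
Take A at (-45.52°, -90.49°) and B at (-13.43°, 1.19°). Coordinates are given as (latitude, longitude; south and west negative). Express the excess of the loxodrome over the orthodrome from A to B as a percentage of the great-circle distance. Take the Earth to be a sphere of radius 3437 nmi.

Great circle: σ = 1.4245 rad → d_gc = Rσ = 4896.1 nmi
Rhumb: Δφ = +0.5601, Δλ = +1.6001, Δψ = +0.6577, q = Δφ/Δψ = 0.8516 → d_rh = R√(Δφ²+q²Δλ²) = 5063.5 nmi
Excess = (5063.5 − 4896.1) / 4896.1 = 167.4 / 4896.1 = 3.42% ≈ 3.4%

3.4%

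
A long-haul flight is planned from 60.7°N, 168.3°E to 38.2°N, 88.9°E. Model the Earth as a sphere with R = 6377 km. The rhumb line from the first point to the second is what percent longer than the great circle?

5.2%

Great circle: σ = 0.9147 rad → d_gc = Rσ = 5832.9 km
Rhumb: Δφ = -0.3927, Δλ = -1.3858, Δψ = -0.6192, q = Δφ/Δψ = 0.6342 → d_rh = R√(Δφ²+q²Δλ²) = 6138.4 km
Excess = (6138.4 − 5832.9) / 5832.9 = 305.5 / 5832.9 = 5.24% ≈ 5.2%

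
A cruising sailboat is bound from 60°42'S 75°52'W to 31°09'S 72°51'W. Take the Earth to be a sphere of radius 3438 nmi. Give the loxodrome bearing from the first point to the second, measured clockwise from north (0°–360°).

Meridional parts: M(φ₁)=-1.3417, M(φ₂)=-0.5726 → ΔM = +0.7690;  Δλ = +0.0527 rad
tan C = Δλ / ΔM = +0.0685 → C = 3.92°

3.9°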